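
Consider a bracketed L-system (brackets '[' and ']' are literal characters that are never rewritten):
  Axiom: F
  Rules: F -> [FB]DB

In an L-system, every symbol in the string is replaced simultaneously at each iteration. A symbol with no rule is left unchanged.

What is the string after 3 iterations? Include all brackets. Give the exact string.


Answer: [[[FB]DBB]DBB]DB

Derivation:
Step 0: F
Step 1: [FB]DB
Step 2: [[FB]DBB]DB
Step 3: [[[FB]DBB]DBB]DB


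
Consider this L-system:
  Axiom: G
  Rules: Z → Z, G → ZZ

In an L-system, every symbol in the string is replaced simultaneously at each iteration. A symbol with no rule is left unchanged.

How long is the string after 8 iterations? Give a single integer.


Answer: 2

Derivation:
Step 0: length = 1
Step 1: length = 2
Step 2: length = 2
Step 3: length = 2
Step 4: length = 2
Step 5: length = 2
Step 6: length = 2
Step 7: length = 2
Step 8: length = 2


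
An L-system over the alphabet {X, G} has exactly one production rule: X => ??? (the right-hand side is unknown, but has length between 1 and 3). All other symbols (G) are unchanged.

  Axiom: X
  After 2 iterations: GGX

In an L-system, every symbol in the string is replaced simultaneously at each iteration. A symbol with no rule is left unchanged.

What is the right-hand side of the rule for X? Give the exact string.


Trying X => GX:
  Step 0: X
  Step 1: GX
  Step 2: GGX
Matches the given result.

Answer: GX


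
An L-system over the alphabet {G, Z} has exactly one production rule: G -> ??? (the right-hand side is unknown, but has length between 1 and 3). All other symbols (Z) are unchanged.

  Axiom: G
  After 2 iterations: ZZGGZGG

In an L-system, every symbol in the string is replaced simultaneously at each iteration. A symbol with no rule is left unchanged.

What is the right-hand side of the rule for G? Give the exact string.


Trying G -> ZGG:
  Step 0: G
  Step 1: ZGG
  Step 2: ZZGGZGG
Matches the given result.

Answer: ZGG


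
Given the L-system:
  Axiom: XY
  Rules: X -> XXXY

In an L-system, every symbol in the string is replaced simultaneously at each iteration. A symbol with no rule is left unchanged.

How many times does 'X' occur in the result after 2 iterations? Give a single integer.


Answer: 9

Derivation:
Step 0: XY  (1 'X')
Step 1: XXXYY  (3 'X')
Step 2: XXXYXXXYXXXYYY  (9 'X')


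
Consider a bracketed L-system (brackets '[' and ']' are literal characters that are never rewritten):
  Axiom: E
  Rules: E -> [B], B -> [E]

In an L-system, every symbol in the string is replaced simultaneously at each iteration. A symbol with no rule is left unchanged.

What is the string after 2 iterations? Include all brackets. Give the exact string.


Step 0: E
Step 1: [B]
Step 2: [[E]]

Answer: [[E]]


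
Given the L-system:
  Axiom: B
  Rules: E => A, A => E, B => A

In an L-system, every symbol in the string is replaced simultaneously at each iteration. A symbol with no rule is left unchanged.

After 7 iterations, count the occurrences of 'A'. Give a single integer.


Step 0: B  (0 'A')
Step 1: A  (1 'A')
Step 2: E  (0 'A')
Step 3: A  (1 'A')
Step 4: E  (0 'A')
Step 5: A  (1 'A')
Step 6: E  (0 'A')
Step 7: A  (1 'A')

Answer: 1


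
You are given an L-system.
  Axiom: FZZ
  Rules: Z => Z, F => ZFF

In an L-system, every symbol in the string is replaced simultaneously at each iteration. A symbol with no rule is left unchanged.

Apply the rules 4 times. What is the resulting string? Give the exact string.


Step 0: FZZ
Step 1: ZFFZZ
Step 2: ZZFFZFFZZ
Step 3: ZZZFFZFFZZFFZFFZZ
Step 4: ZZZZFFZFFZZFFZFFZZZFFZFFZZFFZFFZZ

Answer: ZZZZFFZFFZZFFZFFZZZFFZFFZZFFZFFZZ


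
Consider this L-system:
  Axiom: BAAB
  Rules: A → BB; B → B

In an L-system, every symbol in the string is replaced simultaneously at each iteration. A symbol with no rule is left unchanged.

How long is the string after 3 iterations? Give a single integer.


Step 0: length = 4
Step 1: length = 6
Step 2: length = 6
Step 3: length = 6

Answer: 6


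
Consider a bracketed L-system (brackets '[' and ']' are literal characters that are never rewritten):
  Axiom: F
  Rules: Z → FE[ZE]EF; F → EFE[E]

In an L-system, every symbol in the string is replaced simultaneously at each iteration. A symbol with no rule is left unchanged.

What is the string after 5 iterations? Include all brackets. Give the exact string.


Step 0: F
Step 1: EFE[E]
Step 2: EEFE[E]E[E]
Step 3: EEEFE[E]E[E]E[E]
Step 4: EEEEFE[E]E[E]E[E]E[E]
Step 5: EEEEEFE[E]E[E]E[E]E[E]E[E]

Answer: EEEEEFE[E]E[E]E[E]E[E]E[E]


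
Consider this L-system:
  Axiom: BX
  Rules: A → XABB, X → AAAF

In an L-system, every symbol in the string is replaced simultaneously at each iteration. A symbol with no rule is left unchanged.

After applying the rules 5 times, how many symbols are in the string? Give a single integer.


Step 0: length = 2
Step 1: length = 5
Step 2: length = 14
Step 3: length = 32
Step 4: length = 77
Step 5: length = 176

Answer: 176


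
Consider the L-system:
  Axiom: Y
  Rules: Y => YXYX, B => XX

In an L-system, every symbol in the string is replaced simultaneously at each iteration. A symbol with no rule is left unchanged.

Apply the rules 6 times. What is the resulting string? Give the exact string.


Step 0: Y
Step 1: YXYX
Step 2: YXYXXYXYXX
Step 3: YXYXXYXYXXXYXYXXYXYXXX
Step 4: YXYXXYXYXXXYXYXXYXYXXXXYXYXXYXYXXXYXYXXYXYXXXX
Step 5: YXYXXYXYXXXYXYXXYXYXXXXYXYXXYXYXXXYXYXXYXYXXXXXYXYXXYXYXXXYXYXXYXYXXXXYXYXXYXYXXXYXYXXYXYXXXXX
Step 6: YXYXXYXYXXXYXYXXYXYXXXXYXYXXYXYXXXYXYXXYXYXXXXXYXYXXYXYXXXYXYXXYXYXXXXYXYXXYXYXXXYXYXXYXYXXXXXXYXYXXYXYXXXYXYXXYXYXXXXYXYXXYXYXXXYXYXXYXYXXXXXYXYXXYXYXXXYXYXXYXYXXXXYXYXXYXYXXXYXYXXYXYXXXXXX

Answer: YXYXXYXYXXXYXYXXYXYXXXXYXYXXYXYXXXYXYXXYXYXXXXXYXYXXYXYXXXYXYXXYXYXXXXYXYXXYXYXXXYXYXXYXYXXXXXXYXYXXYXYXXXYXYXXYXYXXXXYXYXXYXYXXXYXYXXYXYXXXXXYXYXXYXYXXXYXYXXYXYXXXXYXYXXYXYXXXYXYXXYXYXXXXXX


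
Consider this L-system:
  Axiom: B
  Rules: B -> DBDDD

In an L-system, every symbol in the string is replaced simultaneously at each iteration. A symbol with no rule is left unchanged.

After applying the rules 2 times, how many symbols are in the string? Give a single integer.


Answer: 9

Derivation:
Step 0: length = 1
Step 1: length = 5
Step 2: length = 9


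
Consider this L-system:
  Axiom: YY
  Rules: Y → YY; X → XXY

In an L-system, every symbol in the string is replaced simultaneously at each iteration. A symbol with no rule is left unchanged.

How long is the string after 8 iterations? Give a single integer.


Answer: 512

Derivation:
Step 0: length = 2
Step 1: length = 4
Step 2: length = 8
Step 3: length = 16
Step 4: length = 32
Step 5: length = 64
Step 6: length = 128
Step 7: length = 256
Step 8: length = 512


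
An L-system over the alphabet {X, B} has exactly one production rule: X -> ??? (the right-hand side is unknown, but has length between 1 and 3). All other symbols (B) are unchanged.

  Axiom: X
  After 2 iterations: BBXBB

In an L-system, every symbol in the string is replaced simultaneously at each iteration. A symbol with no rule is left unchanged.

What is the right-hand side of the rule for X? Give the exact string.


Answer: BXB

Derivation:
Trying X -> BXB:
  Step 0: X
  Step 1: BXB
  Step 2: BBXBB
Matches the given result.


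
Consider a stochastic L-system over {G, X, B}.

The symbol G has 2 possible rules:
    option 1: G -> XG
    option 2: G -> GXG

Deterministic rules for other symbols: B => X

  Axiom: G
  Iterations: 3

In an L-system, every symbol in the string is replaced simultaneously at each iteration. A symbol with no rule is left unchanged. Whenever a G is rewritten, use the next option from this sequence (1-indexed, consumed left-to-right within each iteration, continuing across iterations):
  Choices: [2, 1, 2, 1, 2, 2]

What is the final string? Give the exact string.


Step 0: G
Step 1: GXG  (used choices [2])
Step 2: XGXGXG  (used choices [1, 2])
Step 3: XXGXGXGXGXG  (used choices [1, 2, 2])

Answer: XXGXGXGXGXG


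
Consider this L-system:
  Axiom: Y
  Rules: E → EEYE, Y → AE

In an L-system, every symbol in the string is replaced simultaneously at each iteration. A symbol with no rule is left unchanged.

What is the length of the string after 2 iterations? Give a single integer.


Answer: 5

Derivation:
Step 0: length = 1
Step 1: length = 2
Step 2: length = 5


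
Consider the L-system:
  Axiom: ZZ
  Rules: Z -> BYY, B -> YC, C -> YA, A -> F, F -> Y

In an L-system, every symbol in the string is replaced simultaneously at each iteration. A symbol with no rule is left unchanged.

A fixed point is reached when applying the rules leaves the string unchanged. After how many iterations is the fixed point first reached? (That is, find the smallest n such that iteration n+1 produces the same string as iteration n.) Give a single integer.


Answer: 5

Derivation:
Step 0: ZZ
Step 1: BYYBYY
Step 2: YCYYYCYY
Step 3: YYAYYYYAYY
Step 4: YYFYYYYFYY
Step 5: YYYYYYYYYY
Step 6: YYYYYYYYYY  (unchanged — fixed point at step 5)


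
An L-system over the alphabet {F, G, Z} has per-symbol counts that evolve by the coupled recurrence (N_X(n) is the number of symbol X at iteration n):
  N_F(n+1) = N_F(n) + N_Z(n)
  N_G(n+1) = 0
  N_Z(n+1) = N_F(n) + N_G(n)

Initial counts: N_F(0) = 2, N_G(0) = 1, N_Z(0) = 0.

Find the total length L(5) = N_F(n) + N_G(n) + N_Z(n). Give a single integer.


Step 0: N_F=2, N_G=1, N_Z=0, L=3
Step 1: N_F=2, N_G=0, N_Z=3, L=5
Step 2: N_F=5, N_G=0, N_Z=2, L=7
Step 3: N_F=7, N_G=0, N_Z=5, L=12
Step 4: N_F=12, N_G=0, N_Z=7, L=19
Step 5: N_F=19, N_G=0, N_Z=12, L=31

Answer: 31


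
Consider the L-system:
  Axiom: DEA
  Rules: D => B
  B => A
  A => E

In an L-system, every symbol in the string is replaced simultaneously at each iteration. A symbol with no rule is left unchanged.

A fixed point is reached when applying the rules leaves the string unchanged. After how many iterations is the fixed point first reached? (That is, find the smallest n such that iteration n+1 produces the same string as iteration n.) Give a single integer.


Answer: 3

Derivation:
Step 0: DEA
Step 1: BEE
Step 2: AEE
Step 3: EEE
Step 4: EEE  (unchanged — fixed point at step 3)


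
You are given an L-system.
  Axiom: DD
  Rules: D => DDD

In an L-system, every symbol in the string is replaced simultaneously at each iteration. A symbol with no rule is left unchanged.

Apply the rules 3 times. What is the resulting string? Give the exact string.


Step 0: DD
Step 1: DDDDDD
Step 2: DDDDDDDDDDDDDDDDDD
Step 3: DDDDDDDDDDDDDDDDDDDDDDDDDDDDDDDDDDDDDDDDDDDDDDDDDDDDDD

Answer: DDDDDDDDDDDDDDDDDDDDDDDDDDDDDDDDDDDDDDDDDDDDDDDDDDDDDD


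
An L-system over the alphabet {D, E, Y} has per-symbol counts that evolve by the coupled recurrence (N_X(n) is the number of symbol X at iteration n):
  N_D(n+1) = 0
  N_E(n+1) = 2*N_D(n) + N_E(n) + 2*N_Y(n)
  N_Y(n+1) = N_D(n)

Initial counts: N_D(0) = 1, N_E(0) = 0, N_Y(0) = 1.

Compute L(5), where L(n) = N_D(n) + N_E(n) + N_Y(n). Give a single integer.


Step 0: N_D=1, N_E=0, N_Y=1, L=2
Step 1: N_D=0, N_E=4, N_Y=1, L=5
Step 2: N_D=0, N_E=6, N_Y=0, L=6
Step 3: N_D=0, N_E=6, N_Y=0, L=6
Step 4: N_D=0, N_E=6, N_Y=0, L=6
Step 5: N_D=0, N_E=6, N_Y=0, L=6

Answer: 6


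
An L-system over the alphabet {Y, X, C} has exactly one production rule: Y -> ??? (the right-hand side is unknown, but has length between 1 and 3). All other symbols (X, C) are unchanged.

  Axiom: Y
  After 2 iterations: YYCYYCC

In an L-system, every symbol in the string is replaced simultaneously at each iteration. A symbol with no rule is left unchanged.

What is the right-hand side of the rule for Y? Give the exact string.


Trying Y -> YYC:
  Step 0: Y
  Step 1: YYC
  Step 2: YYCYYCC
Matches the given result.

Answer: YYC


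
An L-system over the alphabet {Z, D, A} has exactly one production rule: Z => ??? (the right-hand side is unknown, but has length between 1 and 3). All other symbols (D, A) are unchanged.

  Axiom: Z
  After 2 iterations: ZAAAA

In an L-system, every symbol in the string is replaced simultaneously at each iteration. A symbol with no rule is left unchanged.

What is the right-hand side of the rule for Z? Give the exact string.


Answer: ZAA

Derivation:
Trying Z => ZAA:
  Step 0: Z
  Step 1: ZAA
  Step 2: ZAAAA
Matches the given result.


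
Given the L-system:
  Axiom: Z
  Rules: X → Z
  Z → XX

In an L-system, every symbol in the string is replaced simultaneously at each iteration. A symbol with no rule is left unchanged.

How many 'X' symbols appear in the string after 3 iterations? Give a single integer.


Answer: 4

Derivation:
Step 0: Z  (0 'X')
Step 1: XX  (2 'X')
Step 2: ZZ  (0 'X')
Step 3: XXXX  (4 'X')


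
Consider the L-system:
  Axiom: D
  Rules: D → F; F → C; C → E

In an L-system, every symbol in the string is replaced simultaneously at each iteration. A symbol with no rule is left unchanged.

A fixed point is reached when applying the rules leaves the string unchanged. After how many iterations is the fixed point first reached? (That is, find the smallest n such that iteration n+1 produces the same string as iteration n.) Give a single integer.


Step 0: D
Step 1: F
Step 2: C
Step 3: E
Step 4: E  (unchanged — fixed point at step 3)

Answer: 3


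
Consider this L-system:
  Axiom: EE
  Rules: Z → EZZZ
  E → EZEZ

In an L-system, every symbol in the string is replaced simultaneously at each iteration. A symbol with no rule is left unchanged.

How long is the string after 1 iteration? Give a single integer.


Step 0: length = 2
Step 1: length = 8

Answer: 8


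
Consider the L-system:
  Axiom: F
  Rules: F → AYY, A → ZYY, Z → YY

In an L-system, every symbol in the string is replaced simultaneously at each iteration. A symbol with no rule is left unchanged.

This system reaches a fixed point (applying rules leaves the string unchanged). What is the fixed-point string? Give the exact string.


Answer: YYYYYY

Derivation:
Step 0: F
Step 1: AYY
Step 2: ZYYYY
Step 3: YYYYYY
Step 4: YYYYYY  (unchanged — fixed point at step 3)


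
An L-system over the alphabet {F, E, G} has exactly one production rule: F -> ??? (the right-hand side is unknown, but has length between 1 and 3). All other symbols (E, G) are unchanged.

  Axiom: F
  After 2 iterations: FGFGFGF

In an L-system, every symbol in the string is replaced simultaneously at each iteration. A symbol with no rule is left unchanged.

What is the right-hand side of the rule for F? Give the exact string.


Answer: FGF

Derivation:
Trying F -> FGF:
  Step 0: F
  Step 1: FGF
  Step 2: FGFGFGF
Matches the given result.


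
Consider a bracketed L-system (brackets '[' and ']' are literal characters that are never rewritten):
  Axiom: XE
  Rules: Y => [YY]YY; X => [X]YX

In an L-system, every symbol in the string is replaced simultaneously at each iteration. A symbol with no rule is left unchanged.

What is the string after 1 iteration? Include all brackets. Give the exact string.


Answer: [X]YXE

Derivation:
Step 0: XE
Step 1: [X]YXE


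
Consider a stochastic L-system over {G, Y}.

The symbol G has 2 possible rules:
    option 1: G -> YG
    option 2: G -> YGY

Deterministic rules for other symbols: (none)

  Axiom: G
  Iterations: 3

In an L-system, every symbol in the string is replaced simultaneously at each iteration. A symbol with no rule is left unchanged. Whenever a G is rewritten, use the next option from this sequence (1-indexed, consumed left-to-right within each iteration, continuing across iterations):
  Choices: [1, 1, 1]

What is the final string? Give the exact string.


Answer: YYYG

Derivation:
Step 0: G
Step 1: YG  (used choices [1])
Step 2: YYG  (used choices [1])
Step 3: YYYG  (used choices [1])


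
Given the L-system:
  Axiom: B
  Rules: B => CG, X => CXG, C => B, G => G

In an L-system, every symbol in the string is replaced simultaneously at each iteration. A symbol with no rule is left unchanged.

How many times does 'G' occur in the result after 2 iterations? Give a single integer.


Answer: 1

Derivation:
Step 0: B  (0 'G')
Step 1: CG  (1 'G')
Step 2: BG  (1 'G')


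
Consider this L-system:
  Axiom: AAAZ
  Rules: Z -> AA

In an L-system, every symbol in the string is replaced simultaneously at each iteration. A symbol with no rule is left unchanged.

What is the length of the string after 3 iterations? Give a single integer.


Answer: 5

Derivation:
Step 0: length = 4
Step 1: length = 5
Step 2: length = 5
Step 3: length = 5


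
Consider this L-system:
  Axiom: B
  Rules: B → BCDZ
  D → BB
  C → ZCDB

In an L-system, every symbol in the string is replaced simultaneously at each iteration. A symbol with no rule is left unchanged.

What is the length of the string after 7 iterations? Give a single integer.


Step 0: length = 1
Step 1: length = 4
Step 2: length = 11
Step 3: length = 31
Step 4: length = 85
Step 5: length = 233
Step 6: length = 637
Step 7: length = 1741

Answer: 1741


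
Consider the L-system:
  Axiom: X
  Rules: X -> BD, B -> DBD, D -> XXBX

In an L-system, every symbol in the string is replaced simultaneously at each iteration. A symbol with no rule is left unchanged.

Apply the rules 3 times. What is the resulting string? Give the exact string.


Step 0: X
Step 1: BD
Step 2: DBDXXBX
Step 3: XXBXDBDXXBXBDBDDBDBD

Answer: XXBXDBDXXBXBDBDDBDBD


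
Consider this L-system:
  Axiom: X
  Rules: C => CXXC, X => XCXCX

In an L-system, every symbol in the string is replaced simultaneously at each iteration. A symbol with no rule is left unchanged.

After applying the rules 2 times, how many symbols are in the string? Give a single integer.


Answer: 23

Derivation:
Step 0: length = 1
Step 1: length = 5
Step 2: length = 23


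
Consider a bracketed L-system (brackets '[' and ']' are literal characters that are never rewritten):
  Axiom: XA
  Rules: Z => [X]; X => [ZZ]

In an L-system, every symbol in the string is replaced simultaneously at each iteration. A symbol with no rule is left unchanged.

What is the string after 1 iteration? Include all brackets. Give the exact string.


Answer: [ZZ]A

Derivation:
Step 0: XA
Step 1: [ZZ]A


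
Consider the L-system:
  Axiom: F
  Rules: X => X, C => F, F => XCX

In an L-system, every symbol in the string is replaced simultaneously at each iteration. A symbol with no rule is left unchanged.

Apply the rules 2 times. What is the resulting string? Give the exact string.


Answer: XFX

Derivation:
Step 0: F
Step 1: XCX
Step 2: XFX


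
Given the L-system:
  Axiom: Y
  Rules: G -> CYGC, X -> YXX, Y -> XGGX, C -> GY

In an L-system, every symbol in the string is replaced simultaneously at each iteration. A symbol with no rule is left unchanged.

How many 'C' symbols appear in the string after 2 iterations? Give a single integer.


Answer: 4

Derivation:
Step 0: Y  (0 'C')
Step 1: XGGX  (0 'C')
Step 2: YXXCYGCCYGCYXX  (4 'C')


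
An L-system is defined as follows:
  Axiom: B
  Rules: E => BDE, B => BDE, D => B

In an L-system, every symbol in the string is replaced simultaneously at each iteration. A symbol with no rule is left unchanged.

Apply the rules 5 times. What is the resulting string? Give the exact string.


Answer: BDEBBDEBDEBDEBBDEBDEBBDEBDEBBDEBDEBDEBBDEBDEBBDEBDEBDEBBDEBDEBBDEBDEBDEBBDEBDEBBDEBDEBBDEBDEBDEBBDE

Derivation:
Step 0: B
Step 1: BDE
Step 2: BDEBBDE
Step 3: BDEBBDEBDEBDEBBDE
Step 4: BDEBBDEBDEBDEBBDEBDEBBDEBDEBBDEBDEBDEBBDE
Step 5: BDEBBDEBDEBDEBBDEBDEBBDEBDEBBDEBDEBDEBBDEBDEBBDEBDEBDEBBDEBDEBBDEBDEBDEBBDEBDEBBDEBDEBBDEBDEBDEBBDE


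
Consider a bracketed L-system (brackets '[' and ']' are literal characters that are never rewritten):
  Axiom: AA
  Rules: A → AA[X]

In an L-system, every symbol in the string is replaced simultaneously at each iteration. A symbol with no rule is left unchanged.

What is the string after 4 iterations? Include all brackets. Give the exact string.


Answer: AA[X]AA[X][X]AA[X]AA[X][X][X]AA[X]AA[X][X]AA[X]AA[X][X][X][X]AA[X]AA[X][X]AA[X]AA[X][X][X]AA[X]AA[X][X]AA[X]AA[X][X][X][X]

Derivation:
Step 0: AA
Step 1: AA[X]AA[X]
Step 2: AA[X]AA[X][X]AA[X]AA[X][X]
Step 3: AA[X]AA[X][X]AA[X]AA[X][X][X]AA[X]AA[X][X]AA[X]AA[X][X][X]
Step 4: AA[X]AA[X][X]AA[X]AA[X][X][X]AA[X]AA[X][X]AA[X]AA[X][X][X][X]AA[X]AA[X][X]AA[X]AA[X][X][X]AA[X]AA[X][X]AA[X]AA[X][X][X][X]


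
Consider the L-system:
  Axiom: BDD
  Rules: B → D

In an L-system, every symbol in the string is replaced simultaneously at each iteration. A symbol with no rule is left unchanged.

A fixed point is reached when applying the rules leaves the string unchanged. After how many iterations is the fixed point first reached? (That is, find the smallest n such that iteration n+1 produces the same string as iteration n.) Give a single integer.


Answer: 1

Derivation:
Step 0: BDD
Step 1: DDD
Step 2: DDD  (unchanged — fixed point at step 1)


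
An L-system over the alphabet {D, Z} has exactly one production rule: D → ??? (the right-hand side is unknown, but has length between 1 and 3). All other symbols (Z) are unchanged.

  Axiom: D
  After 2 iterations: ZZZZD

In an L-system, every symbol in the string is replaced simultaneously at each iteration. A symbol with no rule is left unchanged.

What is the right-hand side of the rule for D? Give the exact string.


Answer: ZZD

Derivation:
Trying D → ZZD:
  Step 0: D
  Step 1: ZZD
  Step 2: ZZZZD
Matches the given result.


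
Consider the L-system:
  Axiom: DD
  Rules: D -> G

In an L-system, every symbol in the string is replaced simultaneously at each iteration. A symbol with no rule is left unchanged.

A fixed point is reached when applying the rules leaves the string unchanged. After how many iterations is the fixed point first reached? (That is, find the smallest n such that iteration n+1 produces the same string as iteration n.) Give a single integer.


Answer: 1

Derivation:
Step 0: DD
Step 1: GG
Step 2: GG  (unchanged — fixed point at step 1)


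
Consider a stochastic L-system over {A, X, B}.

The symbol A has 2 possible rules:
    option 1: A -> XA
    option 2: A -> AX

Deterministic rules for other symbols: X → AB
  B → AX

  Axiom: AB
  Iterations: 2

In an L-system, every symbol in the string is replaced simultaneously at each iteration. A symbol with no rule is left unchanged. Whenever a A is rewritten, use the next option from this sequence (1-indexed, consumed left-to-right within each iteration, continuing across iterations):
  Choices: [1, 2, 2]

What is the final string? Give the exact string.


Step 0: AB
Step 1: XAAX  (used choices [1])
Step 2: ABAXAXAB  (used choices [2, 2])

Answer: ABAXAXAB


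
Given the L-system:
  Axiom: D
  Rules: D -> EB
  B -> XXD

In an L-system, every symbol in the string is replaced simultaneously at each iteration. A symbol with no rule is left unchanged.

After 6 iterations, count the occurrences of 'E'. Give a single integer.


Answer: 3

Derivation:
Step 0: D  (0 'E')
Step 1: EB  (1 'E')
Step 2: EXXD  (1 'E')
Step 3: EXXEB  (2 'E')
Step 4: EXXEXXD  (2 'E')
Step 5: EXXEXXEB  (3 'E')
Step 6: EXXEXXEXXD  (3 'E')


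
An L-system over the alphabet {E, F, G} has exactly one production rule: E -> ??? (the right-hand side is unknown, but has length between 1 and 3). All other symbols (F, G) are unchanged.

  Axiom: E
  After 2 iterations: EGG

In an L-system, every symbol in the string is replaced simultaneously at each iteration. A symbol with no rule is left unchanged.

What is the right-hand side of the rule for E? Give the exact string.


Answer: EG

Derivation:
Trying E -> EG:
  Step 0: E
  Step 1: EG
  Step 2: EGG
Matches the given result.


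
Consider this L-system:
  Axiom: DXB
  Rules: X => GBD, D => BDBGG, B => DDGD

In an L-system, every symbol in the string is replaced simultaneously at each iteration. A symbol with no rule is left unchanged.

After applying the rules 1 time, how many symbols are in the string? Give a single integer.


Step 0: length = 3
Step 1: length = 12

Answer: 12


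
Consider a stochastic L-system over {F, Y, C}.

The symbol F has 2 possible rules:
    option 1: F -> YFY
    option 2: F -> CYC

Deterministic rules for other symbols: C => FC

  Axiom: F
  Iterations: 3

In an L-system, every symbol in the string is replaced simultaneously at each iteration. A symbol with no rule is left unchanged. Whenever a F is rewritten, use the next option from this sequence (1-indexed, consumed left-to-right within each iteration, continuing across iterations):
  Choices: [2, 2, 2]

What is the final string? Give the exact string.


Answer: CYCFCYCYCFC

Derivation:
Step 0: F
Step 1: CYC  (used choices [2])
Step 2: FCYFC  (used choices [])
Step 3: CYCFCYCYCFC  (used choices [2, 2])


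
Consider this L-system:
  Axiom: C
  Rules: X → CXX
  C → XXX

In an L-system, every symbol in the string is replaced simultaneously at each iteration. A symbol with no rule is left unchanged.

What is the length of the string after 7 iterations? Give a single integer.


Answer: 2187

Derivation:
Step 0: length = 1
Step 1: length = 3
Step 2: length = 9
Step 3: length = 27
Step 4: length = 81
Step 5: length = 243
Step 6: length = 729
Step 7: length = 2187


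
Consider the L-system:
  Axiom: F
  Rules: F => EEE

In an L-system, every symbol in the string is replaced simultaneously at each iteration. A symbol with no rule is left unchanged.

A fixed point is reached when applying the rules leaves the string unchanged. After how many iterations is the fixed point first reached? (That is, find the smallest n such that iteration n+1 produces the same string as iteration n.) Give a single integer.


Answer: 1

Derivation:
Step 0: F
Step 1: EEE
Step 2: EEE  (unchanged — fixed point at step 1)


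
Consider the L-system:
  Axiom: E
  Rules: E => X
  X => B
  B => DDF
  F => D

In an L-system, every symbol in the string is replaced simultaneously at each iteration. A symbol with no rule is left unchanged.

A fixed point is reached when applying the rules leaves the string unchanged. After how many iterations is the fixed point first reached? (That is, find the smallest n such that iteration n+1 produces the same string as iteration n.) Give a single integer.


Answer: 4

Derivation:
Step 0: E
Step 1: X
Step 2: B
Step 3: DDF
Step 4: DDD
Step 5: DDD  (unchanged — fixed point at step 4)


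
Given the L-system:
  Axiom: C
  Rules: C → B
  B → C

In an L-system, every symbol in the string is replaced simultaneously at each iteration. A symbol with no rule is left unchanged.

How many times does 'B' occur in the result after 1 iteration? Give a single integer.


Step 0: C  (0 'B')
Step 1: B  (1 'B')

Answer: 1


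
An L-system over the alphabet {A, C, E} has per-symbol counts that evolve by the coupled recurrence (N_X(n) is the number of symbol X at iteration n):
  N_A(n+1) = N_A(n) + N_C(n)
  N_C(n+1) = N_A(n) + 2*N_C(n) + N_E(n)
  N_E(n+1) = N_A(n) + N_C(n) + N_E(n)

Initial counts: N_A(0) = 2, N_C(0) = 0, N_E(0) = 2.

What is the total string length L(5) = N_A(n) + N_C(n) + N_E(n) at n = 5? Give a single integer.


Answer: 932

Derivation:
Step 0: N_A=2, N_C=0, N_E=2, L=4
Step 1: N_A=2, N_C=4, N_E=4, L=10
Step 2: N_A=6, N_C=14, N_E=10, L=30
Step 3: N_A=20, N_C=44, N_E=30, L=94
Step 4: N_A=64, N_C=138, N_E=94, L=296
Step 5: N_A=202, N_C=434, N_E=296, L=932


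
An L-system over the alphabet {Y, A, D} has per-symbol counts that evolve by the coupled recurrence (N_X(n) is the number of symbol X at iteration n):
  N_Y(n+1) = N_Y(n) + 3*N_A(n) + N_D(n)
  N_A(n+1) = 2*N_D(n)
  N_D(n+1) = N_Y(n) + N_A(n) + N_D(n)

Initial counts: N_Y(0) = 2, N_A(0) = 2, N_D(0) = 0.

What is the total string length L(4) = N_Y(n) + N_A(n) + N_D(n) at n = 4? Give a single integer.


Step 0: N_Y=2, N_A=2, N_D=0, L=4
Step 1: N_Y=8, N_A=0, N_D=4, L=12
Step 2: N_Y=12, N_A=8, N_D=12, L=32
Step 3: N_Y=48, N_A=24, N_D=32, L=104
Step 4: N_Y=152, N_A=64, N_D=104, L=320

Answer: 320


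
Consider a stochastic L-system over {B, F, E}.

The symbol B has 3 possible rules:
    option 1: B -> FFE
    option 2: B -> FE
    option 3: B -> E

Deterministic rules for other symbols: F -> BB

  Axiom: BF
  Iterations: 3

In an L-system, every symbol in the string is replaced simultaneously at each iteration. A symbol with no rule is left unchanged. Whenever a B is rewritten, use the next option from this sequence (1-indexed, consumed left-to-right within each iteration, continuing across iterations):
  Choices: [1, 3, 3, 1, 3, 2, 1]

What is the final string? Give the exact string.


Answer: FFEEFEFFEEEE

Derivation:
Step 0: BF
Step 1: FFEBB  (used choices [1])
Step 2: BBBBEEE  (used choices [3, 3])
Step 3: FFEEFEFFEEEE  (used choices [1, 3, 2, 1])


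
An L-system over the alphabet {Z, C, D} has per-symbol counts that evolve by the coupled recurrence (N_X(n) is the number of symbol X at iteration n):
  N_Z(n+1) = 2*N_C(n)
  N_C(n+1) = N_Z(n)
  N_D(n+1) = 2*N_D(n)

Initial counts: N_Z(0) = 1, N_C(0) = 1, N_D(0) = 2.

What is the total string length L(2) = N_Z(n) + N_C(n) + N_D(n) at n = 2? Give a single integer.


Step 0: N_Z=1, N_C=1, N_D=2, L=4
Step 1: N_Z=2, N_C=1, N_D=4, L=7
Step 2: N_Z=2, N_C=2, N_D=8, L=12

Answer: 12


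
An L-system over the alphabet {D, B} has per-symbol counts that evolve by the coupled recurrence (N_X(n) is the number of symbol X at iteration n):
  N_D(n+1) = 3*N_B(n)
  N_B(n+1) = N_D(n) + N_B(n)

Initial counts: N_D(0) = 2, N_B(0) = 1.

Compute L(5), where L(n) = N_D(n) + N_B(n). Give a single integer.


Step 0: N_D=2, N_B=1, L=3
Step 1: N_D=3, N_B=3, L=6
Step 2: N_D=9, N_B=6, L=15
Step 3: N_D=18, N_B=15, L=33
Step 4: N_D=45, N_B=33, L=78
Step 5: N_D=99, N_B=78, L=177

Answer: 177


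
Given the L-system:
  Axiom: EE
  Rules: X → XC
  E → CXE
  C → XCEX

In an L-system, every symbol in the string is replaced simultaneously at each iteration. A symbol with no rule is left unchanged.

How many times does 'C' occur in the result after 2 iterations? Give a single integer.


Answer: 6

Derivation:
Step 0: EE  (0 'C')
Step 1: CXECXE  (2 'C')
Step 2: XCEXXCCXEXCEXXCCXE  (6 'C')


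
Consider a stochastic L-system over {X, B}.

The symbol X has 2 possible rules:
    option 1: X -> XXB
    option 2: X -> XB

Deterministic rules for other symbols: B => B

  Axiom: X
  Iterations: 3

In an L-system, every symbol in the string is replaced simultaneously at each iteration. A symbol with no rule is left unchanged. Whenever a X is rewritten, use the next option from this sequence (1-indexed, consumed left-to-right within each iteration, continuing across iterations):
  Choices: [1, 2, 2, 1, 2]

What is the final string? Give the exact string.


Answer: XXBBXBBB

Derivation:
Step 0: X
Step 1: XXB  (used choices [1])
Step 2: XBXBB  (used choices [2, 2])
Step 3: XXBBXBBB  (used choices [1, 2])


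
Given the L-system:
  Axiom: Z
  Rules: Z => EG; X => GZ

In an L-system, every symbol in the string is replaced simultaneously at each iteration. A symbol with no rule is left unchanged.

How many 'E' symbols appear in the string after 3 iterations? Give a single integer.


Answer: 1

Derivation:
Step 0: Z  (0 'E')
Step 1: EG  (1 'E')
Step 2: EG  (1 'E')
Step 3: EG  (1 'E')


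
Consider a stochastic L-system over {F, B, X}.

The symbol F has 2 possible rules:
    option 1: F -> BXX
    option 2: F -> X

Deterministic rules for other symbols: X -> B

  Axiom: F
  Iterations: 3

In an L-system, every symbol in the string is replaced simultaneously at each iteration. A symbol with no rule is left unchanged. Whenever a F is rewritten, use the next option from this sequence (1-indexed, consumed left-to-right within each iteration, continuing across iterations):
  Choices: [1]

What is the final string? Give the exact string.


Step 0: F
Step 1: BXX  (used choices [1])
Step 2: BBB  (used choices [])
Step 3: BBB  (used choices [])

Answer: BBB


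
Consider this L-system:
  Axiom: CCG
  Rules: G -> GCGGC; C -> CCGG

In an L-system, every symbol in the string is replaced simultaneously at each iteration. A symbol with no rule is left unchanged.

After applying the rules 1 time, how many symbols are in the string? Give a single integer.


Answer: 13

Derivation:
Step 0: length = 3
Step 1: length = 13


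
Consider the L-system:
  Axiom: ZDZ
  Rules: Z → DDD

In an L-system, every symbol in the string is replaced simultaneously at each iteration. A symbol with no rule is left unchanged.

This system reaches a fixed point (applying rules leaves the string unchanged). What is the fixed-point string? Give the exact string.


Step 0: ZDZ
Step 1: DDDDDDD
Step 2: DDDDDDD  (unchanged — fixed point at step 1)

Answer: DDDDDDD


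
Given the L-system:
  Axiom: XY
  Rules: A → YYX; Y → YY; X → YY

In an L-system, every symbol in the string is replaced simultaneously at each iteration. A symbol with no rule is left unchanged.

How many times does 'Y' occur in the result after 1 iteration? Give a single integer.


Step 0: XY  (1 'Y')
Step 1: YYYY  (4 'Y')

Answer: 4


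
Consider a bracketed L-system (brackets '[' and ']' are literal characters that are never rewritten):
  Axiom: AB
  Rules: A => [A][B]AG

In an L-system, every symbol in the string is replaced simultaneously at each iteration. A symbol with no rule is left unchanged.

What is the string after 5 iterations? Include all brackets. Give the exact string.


Answer: [[[[[A][B]AG][B][A][B]AGG][B][[A][B]AG][B][A][B]AGGG][B][[[A][B]AG][B][A][B]AGG][B][[A][B]AG][B][A][B]AGGGG][B][[[[A][B]AG][B][A][B]AGG][B][[A][B]AG][B][A][B]AGGG][B][[[A][B]AG][B][A][B]AGG][B][[A][B]AG][B][A][B]AGGGGGB

Derivation:
Step 0: AB
Step 1: [A][B]AGB
Step 2: [[A][B]AG][B][A][B]AGGB
Step 3: [[[A][B]AG][B][A][B]AGG][B][[A][B]AG][B][A][B]AGGGB
Step 4: [[[[A][B]AG][B][A][B]AGG][B][[A][B]AG][B][A][B]AGGG][B][[[A][B]AG][B][A][B]AGG][B][[A][B]AG][B][A][B]AGGGGB
Step 5: [[[[[A][B]AG][B][A][B]AGG][B][[A][B]AG][B][A][B]AGGG][B][[[A][B]AG][B][A][B]AGG][B][[A][B]AG][B][A][B]AGGGG][B][[[[A][B]AG][B][A][B]AGG][B][[A][B]AG][B][A][B]AGGG][B][[[A][B]AG][B][A][B]AGG][B][[A][B]AG][B][A][B]AGGGGGB


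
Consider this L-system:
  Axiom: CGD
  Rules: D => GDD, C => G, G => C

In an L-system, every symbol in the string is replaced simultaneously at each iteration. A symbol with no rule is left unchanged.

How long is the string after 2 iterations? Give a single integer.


Step 0: length = 3
Step 1: length = 5
Step 2: length = 9

Answer: 9


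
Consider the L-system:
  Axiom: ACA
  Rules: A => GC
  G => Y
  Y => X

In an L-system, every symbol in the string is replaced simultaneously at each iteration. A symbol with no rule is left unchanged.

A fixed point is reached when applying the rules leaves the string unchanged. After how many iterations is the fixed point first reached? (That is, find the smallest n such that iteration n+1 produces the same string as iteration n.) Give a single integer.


Step 0: ACA
Step 1: GCCGC
Step 2: YCCYC
Step 3: XCCXC
Step 4: XCCXC  (unchanged — fixed point at step 3)

Answer: 3


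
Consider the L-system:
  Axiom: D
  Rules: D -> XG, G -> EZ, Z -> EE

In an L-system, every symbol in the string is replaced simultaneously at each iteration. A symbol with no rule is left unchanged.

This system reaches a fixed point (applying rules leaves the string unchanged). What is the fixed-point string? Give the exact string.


Step 0: D
Step 1: XG
Step 2: XEZ
Step 3: XEEE
Step 4: XEEE  (unchanged — fixed point at step 3)

Answer: XEEE


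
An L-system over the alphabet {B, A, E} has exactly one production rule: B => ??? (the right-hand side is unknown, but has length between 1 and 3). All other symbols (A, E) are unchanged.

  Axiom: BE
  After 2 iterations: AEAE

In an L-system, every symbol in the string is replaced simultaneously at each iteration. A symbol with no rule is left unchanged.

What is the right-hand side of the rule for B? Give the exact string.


Trying B => AEA:
  Step 0: BE
  Step 1: AEAE
  Step 2: AEAE
Matches the given result.

Answer: AEA


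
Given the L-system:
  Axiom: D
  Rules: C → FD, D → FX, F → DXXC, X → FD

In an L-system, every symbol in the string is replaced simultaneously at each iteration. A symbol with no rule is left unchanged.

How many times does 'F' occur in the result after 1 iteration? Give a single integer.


Answer: 1

Derivation:
Step 0: D  (0 'F')
Step 1: FX  (1 'F')


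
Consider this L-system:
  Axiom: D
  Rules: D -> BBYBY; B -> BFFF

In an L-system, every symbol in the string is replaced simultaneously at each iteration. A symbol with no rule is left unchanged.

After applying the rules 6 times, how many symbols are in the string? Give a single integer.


Step 0: length = 1
Step 1: length = 5
Step 2: length = 14
Step 3: length = 23
Step 4: length = 32
Step 5: length = 41
Step 6: length = 50

Answer: 50


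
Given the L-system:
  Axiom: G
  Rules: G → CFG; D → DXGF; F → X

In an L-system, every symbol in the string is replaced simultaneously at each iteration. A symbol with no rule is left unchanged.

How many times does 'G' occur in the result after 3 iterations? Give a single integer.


Answer: 1

Derivation:
Step 0: G  (1 'G')
Step 1: CFG  (1 'G')
Step 2: CXCFG  (1 'G')
Step 3: CXCXCFG  (1 'G')


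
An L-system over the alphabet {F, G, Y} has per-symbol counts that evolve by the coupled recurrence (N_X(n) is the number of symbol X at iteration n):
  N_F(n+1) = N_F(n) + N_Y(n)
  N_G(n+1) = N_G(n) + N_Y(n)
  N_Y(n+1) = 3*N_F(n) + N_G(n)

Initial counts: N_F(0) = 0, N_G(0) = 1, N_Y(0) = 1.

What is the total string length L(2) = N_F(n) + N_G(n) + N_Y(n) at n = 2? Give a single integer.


Answer: 10

Derivation:
Step 0: N_F=0, N_G=1, N_Y=1, L=2
Step 1: N_F=1, N_G=2, N_Y=1, L=4
Step 2: N_F=2, N_G=3, N_Y=5, L=10


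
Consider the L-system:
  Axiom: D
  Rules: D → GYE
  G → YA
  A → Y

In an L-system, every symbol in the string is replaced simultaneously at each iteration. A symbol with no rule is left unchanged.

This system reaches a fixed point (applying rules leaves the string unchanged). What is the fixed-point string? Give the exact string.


Step 0: D
Step 1: GYE
Step 2: YAYE
Step 3: YYYE
Step 4: YYYE  (unchanged — fixed point at step 3)

Answer: YYYE


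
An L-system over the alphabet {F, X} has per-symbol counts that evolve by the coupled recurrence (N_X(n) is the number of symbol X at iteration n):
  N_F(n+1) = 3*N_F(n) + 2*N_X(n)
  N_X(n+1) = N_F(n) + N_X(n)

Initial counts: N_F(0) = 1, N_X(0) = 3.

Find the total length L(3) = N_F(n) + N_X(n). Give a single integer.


Answer: 179

Derivation:
Step 0: N_F=1, N_X=3, L=4
Step 1: N_F=9, N_X=4, L=13
Step 2: N_F=35, N_X=13, L=48
Step 3: N_F=131, N_X=48, L=179


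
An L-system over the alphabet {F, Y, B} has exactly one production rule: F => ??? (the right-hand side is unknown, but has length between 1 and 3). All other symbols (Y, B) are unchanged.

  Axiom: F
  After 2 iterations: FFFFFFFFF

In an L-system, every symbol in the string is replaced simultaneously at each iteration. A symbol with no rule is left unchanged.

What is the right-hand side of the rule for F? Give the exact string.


Answer: FFF

Derivation:
Trying F => FFF:
  Step 0: F
  Step 1: FFF
  Step 2: FFFFFFFFF
Matches the given result.


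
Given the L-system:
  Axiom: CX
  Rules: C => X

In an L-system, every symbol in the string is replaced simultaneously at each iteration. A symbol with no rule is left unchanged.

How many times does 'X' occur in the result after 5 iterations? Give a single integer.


Step 0: CX  (1 'X')
Step 1: XX  (2 'X')
Step 2: XX  (2 'X')
Step 3: XX  (2 'X')
Step 4: XX  (2 'X')
Step 5: XX  (2 'X')

Answer: 2


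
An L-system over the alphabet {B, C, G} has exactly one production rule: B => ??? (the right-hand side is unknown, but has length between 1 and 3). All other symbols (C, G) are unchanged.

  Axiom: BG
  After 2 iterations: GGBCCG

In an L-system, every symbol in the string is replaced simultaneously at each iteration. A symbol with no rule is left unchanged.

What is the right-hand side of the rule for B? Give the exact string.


Answer: GBC

Derivation:
Trying B => GBC:
  Step 0: BG
  Step 1: GBCG
  Step 2: GGBCCG
Matches the given result.
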